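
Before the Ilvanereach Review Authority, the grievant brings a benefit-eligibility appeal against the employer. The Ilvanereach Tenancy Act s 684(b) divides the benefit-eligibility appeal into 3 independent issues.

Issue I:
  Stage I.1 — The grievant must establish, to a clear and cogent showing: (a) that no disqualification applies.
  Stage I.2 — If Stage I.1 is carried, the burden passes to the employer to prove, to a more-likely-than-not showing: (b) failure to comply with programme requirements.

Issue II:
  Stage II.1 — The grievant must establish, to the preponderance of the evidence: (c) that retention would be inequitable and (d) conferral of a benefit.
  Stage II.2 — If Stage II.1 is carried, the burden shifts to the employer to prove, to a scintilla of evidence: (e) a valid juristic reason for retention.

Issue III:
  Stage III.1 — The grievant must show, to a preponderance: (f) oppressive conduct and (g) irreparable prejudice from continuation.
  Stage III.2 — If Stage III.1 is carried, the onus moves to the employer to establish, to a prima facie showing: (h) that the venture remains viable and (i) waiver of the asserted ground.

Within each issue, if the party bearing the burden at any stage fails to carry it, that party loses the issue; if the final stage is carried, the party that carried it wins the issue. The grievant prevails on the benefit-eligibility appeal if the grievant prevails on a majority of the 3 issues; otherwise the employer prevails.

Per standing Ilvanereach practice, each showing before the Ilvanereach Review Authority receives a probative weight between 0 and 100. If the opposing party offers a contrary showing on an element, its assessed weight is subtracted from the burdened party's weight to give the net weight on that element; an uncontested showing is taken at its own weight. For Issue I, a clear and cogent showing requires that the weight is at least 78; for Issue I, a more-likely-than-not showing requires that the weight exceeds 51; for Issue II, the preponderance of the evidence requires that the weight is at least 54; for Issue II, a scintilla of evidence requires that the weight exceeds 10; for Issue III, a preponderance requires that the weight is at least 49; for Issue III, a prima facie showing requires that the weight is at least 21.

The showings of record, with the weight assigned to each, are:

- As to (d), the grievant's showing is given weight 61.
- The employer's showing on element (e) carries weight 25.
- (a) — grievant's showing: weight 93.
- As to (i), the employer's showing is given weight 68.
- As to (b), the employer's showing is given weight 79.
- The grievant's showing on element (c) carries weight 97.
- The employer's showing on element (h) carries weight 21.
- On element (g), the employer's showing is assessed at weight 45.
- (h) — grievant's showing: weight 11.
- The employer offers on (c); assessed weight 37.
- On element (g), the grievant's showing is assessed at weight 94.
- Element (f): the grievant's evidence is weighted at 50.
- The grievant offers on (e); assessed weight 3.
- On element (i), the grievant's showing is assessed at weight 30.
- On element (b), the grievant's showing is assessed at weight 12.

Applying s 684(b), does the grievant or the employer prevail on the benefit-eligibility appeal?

— Issue I —
Stage I.1 (grievant, a clear and cogent showing, weight is at least 78): (a) 93 ≥ 78 — meets.
  Stage I.1 carried; the burden shifts to the employer.
Stage I.2 (employer, a more-likely-than-not showing, weight exceeds 51): (b) net 79−12=67 > 51 — meets.
  The employer carries the last stage.
Every stage carried; the employer prevails on this issue.
— Issue II —
Stage II.1 (grievant, the preponderance of the evidence, weight is at least 54): (c) net 97−37=60 ≥ 54 — meets; (d) 61 ≥ 54 — meets.
  All elements met. The burden passes to the employer.
Stage II.2 (employer, a scintilla of evidence, weight exceeds 10): (e) net 25−3=22 > 10 — meets.
  The employer carries the last stage.
Every stage carried; the employer prevails on this issue.
— Issue III —
Stage III.1 — burden on grievant; standard: a preponderance (weight is at least 49).
    (f): 50 ≥ 49 [met]
    (g): 94 − 45 = 49 ≥ 49 [met]
  Stage III.1 carried; the burden shifts to the employer.
Stage III.2 — burden on employer; standard: a prima facie showing (weight is at least 21).
    (h): 21 − 11 = 10 < 21 [not met]
    (i): 68 − 30 = 38 ≥ 21 [met]
  Not every element is met, so the employer fails to carry Stage III.2.
The analysis ends at Stage III.2; the grievant prevails on this issue.
Per-issue: Issue I → employer; Issue II → employer; Issue III → grievant. The grievant must prevail on a majority of issues; overall, the employer prevails.

employer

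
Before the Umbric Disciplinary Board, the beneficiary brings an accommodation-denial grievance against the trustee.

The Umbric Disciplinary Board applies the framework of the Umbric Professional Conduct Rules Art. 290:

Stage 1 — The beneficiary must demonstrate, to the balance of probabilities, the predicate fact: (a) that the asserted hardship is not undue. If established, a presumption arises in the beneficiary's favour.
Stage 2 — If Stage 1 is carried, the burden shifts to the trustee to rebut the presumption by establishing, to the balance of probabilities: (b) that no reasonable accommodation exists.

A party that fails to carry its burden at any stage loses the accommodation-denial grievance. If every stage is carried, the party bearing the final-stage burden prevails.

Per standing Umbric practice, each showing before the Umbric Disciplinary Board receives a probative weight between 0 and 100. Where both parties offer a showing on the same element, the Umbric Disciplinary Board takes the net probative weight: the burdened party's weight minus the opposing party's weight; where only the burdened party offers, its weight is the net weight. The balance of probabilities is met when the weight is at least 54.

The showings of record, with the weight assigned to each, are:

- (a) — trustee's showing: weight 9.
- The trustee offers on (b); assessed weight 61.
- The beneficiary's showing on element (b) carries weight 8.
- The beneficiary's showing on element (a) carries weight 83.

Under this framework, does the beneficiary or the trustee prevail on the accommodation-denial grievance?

Stage 1 — burden on beneficiary; standard: the balance of probabilities (weight is at least 54).
    (a): 83 − 9 = 74 ≥ 54 [met]
  All elements met. The burden passes to the trustee.
Stage 2 — burden on trustee; standard: the balance of probabilities (weight is at least 54).
    (b): 61 − 8 = 53 < 54 [not met]
  Not every element is met, so the trustee fails to carry Stage 2.
The analysis ends at Stage 2; the beneficiary prevails.

beneficiary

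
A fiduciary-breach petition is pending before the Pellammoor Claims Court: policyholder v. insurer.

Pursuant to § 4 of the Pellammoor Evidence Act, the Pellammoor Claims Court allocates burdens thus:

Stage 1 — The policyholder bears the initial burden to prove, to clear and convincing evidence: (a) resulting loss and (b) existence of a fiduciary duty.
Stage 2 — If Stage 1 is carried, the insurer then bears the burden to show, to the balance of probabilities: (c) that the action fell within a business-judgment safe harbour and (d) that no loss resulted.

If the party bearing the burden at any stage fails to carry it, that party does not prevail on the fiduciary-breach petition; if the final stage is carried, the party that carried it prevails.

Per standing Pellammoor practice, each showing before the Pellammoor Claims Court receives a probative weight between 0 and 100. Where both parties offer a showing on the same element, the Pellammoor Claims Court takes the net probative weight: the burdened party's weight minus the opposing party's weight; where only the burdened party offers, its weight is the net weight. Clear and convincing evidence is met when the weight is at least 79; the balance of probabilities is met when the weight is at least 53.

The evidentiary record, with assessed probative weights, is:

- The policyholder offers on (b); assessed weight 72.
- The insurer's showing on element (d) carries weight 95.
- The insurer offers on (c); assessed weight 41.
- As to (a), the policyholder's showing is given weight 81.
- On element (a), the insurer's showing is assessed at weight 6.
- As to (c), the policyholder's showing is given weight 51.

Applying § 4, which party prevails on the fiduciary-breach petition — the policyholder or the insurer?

Stage 1 (policyholder, clear and convincing evidence, weight is at least 79): (a) net 81−6=75 < 79 — fails; (b) 72 < 79 — fails.
  Stage 1 not carried; the policyholder fails its burden.
The analysis ends at Stage 1; the insurer prevails.

insurer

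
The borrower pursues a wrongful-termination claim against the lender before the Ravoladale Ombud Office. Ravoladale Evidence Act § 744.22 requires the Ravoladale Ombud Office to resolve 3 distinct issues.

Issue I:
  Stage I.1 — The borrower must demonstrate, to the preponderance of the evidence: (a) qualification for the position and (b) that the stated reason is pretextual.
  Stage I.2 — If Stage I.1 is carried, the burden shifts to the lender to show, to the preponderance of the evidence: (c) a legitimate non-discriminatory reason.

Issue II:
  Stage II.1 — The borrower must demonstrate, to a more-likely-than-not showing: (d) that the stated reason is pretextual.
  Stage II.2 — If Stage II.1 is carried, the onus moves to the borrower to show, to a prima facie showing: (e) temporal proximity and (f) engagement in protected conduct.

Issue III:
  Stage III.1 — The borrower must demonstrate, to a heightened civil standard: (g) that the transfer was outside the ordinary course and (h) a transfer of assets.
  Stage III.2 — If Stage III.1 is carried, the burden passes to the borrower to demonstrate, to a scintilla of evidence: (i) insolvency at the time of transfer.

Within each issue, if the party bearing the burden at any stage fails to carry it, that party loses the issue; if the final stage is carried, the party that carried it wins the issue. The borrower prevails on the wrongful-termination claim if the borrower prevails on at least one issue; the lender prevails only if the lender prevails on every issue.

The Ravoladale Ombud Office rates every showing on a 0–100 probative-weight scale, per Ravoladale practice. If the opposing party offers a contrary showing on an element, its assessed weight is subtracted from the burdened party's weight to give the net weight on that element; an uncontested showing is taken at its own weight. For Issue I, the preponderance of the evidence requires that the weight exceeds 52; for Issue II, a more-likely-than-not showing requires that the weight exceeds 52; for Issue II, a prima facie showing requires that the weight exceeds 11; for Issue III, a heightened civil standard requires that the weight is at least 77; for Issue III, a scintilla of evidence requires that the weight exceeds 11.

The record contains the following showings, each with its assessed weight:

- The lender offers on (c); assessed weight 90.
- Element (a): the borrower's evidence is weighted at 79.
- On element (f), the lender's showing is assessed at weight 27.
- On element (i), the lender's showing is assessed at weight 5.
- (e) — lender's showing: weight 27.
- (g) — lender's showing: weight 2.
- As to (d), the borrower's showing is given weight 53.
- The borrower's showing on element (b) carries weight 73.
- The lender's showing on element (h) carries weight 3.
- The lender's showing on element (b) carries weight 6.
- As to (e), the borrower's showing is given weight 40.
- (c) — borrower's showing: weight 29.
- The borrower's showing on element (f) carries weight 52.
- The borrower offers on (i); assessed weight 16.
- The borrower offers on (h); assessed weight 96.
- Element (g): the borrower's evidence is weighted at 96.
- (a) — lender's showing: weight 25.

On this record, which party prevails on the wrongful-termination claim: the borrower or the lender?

borrower

— Issue I —
At Stage I.1 the borrower must meet the preponderance of the evidence (weight exceeds 52): on (a) the weight is 79 less the opposing 25 gives net 54, > 52, so (a) meets the standard; on (b) the weight is 73 less the opposing 6 gives net 67, which does exceed 52, so (b) meets the standard.
  All elements met. The burden passes to the lender.
At Stage I.2 the lender must meet the preponderance of the evidence (weight exceeds 52): on (c) the weight is 90 less the opposing 29 gives net 61, which does exceed 52, so (c) meets the standard.
  All elements met at the final stage.
With every stage satisfied, the lender prevails on this issue.
— Issue II —
Stage II.1 (borrower, a more-likely-than-not showing, weight exceeds 52): (d) 53 > 52 — meets.
  All elements met. The borrower retains the burden for Stage II.2.
Stage II.2 (borrower, a prima facie showing, weight exceeds 11): (e) net 40−27=13 > 11 — meets; (f) net 52−27=25 > 11 — meets.
  The borrower carries the last stage.
All stages carried — the borrower prevails on this issue.
— Issue III —
At Stage III.1 the borrower must meet a heightened civil standard (weight is at least 77): on (g) the weight is 96 less the opposing 2 gives net 94, ≥ 77, so (g) meets the standard; on (h) the weight is 96 less the opposing 3 gives net 93, ≥ 77, so (h) meets the standard.
  Stage III.1 is satisfied; the borrower continues to bear the burden.
At Stage III.2 the borrower must meet a scintilla of evidence (weight exceeds 11): on (i) the weight is 16 less the opposing 5 gives net 11, which does not exceed 11, so (i) does not meet the standard.
  The borrower does not carry Stage III.2.
The analysis ends at Stage III.2; the lender prevails on this issue.
Per-issue: Issue I → lender; Issue II → borrower; Issue III → lender. The borrower must prevail on at least one issue; overall, the borrower prevails.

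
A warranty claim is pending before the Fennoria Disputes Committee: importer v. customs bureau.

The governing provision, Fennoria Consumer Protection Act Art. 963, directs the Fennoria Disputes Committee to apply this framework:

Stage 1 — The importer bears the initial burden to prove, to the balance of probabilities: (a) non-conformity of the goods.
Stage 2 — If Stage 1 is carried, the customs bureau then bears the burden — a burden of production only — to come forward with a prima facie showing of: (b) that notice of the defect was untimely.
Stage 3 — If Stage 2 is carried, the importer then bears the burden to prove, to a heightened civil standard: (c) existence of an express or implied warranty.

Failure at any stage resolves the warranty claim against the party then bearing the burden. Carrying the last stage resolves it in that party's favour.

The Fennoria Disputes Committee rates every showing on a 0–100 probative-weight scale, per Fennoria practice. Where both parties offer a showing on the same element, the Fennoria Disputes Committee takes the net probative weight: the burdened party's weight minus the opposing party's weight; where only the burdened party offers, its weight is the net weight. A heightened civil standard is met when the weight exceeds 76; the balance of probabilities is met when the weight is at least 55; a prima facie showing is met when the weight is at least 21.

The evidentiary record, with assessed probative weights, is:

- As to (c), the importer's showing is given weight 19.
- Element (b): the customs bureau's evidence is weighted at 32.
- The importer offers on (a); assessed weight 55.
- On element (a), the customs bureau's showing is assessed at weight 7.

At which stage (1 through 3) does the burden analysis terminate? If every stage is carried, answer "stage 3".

At Stage 1 the importer must meet the balance of probabilities (weight is at least 55): on (a) the weight is 55 less the opposing 7 gives net 48, < 55, so (a) does not meet the standard.
  Not every element is met, so the importer fails to carry Stage 1.
The customs bureau prevails.

stage 1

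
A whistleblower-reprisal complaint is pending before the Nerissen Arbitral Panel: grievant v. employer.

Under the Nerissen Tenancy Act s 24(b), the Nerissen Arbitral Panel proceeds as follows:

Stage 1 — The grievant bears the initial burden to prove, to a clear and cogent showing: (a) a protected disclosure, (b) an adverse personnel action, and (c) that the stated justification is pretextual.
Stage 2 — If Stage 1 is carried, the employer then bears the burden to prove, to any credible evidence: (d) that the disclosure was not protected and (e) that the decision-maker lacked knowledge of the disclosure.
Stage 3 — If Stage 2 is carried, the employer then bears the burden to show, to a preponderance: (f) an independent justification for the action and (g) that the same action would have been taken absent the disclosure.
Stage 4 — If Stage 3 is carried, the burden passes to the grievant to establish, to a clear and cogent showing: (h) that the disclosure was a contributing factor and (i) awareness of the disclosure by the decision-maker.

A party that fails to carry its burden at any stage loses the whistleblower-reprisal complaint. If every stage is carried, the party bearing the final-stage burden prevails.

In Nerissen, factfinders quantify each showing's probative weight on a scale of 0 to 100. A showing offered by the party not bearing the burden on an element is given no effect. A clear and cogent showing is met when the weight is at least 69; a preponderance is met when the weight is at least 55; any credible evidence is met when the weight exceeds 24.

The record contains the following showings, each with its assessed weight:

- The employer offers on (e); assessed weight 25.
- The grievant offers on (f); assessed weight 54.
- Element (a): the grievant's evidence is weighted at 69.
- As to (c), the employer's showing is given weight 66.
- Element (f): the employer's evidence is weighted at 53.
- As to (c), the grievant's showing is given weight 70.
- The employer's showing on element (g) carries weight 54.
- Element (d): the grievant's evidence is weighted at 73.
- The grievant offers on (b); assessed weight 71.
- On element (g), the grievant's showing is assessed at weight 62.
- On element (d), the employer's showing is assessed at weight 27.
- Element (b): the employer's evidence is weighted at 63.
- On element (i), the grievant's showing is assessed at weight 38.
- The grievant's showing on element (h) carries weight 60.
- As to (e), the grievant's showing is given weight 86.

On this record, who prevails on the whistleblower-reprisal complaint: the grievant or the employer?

grievant

Stage 1 (grievant, a clear and cogent showing, weight is at least 69): (a) 69 ≥ 69 — meets; (b) 71 (employer's 63 disregarded) ≥ 69 — meets; (c) 70 (employer's 66 disregarded) ≥ 69 — meets.
  Stage 1 is satisfied; the onus moves to the employer.
Stage 2 (employer, any credible evidence, weight exceeds 24): (d) 27 (grievant's 73 disregarded) > 24 — meets; (e) 25 (grievant's 86 disregarded) > 24 — meets.
  Stage 2 carried; the burden remains with the employer.
Stage 3 (employer, a preponderance, weight is at least 55): (f) 53 (grievant's 54 disregarded) < 55 — fails; (g) 54 (grievant's 62 disregarded) < 55 — fails.
  Stage 3 not carried; the employer fails its burden.
The analysis ends at Stage 3; the grievant prevails.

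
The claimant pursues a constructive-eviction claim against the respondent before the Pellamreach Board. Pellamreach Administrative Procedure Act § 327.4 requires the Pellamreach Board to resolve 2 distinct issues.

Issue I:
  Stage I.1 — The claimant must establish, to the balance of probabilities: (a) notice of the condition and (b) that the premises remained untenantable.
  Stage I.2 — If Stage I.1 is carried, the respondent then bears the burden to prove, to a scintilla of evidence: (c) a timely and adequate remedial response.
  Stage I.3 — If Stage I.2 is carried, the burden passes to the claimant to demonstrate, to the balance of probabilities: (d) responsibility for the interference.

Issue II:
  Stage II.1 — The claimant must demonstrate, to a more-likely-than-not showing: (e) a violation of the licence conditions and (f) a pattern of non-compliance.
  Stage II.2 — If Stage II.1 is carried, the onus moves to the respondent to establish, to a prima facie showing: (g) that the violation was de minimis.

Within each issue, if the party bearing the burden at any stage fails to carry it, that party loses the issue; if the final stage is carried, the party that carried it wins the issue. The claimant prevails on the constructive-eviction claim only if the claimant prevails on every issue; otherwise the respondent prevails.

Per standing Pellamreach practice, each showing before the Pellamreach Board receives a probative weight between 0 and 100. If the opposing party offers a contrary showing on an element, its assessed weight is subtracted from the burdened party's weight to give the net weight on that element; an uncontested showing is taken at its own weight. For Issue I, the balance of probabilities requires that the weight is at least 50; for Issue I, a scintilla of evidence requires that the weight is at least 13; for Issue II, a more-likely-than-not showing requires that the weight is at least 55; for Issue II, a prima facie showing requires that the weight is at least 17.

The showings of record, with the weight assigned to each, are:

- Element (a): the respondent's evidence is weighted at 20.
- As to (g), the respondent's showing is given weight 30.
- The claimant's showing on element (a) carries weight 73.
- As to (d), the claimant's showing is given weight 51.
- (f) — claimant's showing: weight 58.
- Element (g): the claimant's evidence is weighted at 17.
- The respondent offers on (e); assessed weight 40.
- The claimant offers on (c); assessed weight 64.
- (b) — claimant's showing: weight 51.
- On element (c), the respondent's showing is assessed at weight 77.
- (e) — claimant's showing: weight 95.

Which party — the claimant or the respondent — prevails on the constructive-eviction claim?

— Issue I —
Stage I.1 — burden on claimant; standard: the balance of probabilities (weight is at least 50).
    (a): 73 − 20 = 53 ≥ 50 [met]
    (b): 51 ≥ 50 [met]
  Stage I.1 carried; the burden shifts to the respondent.
Stage I.2 — burden on respondent; standard: a scintilla of evidence (weight is at least 13).
    (c): 77 − 64 = 13 ≥ 13 [met]
  Stage I.2 is satisfied; the onus moves to the claimant.
Stage I.3 — burden on claimant; standard: the balance of probabilities (weight is at least 50).
    (d): 51 ≥ 50 [met]
  All elements met at the final stage.
Every stage carried; the claimant prevails on this issue.
— Issue II —
At Stage II.1 the claimant must meet a more-likely-than-not showing (weight is at least 55): on (e) the weight is 95 less the opposing 40 gives net 55, ≥ 55, so (e) meets the standard; on (f) the weight is 58, ≥ 55, so (f) meets the standard.
  The claimant carries Stage II.1; the respondent now bears the burden.
At Stage II.2 the respondent must meet a prima facie showing (weight is at least 17): on (g) the weight is 30 less the opposing 17 gives net 13, which does not reach 17, so (g) does not meet the standard.
  The respondent does not carry Stage II.2.
The claimant prevails on this issue.
Per-issue: Issue I → claimant; Issue II → claimant. The claimant must prevail on every issue; overall, the claimant prevails.

claimant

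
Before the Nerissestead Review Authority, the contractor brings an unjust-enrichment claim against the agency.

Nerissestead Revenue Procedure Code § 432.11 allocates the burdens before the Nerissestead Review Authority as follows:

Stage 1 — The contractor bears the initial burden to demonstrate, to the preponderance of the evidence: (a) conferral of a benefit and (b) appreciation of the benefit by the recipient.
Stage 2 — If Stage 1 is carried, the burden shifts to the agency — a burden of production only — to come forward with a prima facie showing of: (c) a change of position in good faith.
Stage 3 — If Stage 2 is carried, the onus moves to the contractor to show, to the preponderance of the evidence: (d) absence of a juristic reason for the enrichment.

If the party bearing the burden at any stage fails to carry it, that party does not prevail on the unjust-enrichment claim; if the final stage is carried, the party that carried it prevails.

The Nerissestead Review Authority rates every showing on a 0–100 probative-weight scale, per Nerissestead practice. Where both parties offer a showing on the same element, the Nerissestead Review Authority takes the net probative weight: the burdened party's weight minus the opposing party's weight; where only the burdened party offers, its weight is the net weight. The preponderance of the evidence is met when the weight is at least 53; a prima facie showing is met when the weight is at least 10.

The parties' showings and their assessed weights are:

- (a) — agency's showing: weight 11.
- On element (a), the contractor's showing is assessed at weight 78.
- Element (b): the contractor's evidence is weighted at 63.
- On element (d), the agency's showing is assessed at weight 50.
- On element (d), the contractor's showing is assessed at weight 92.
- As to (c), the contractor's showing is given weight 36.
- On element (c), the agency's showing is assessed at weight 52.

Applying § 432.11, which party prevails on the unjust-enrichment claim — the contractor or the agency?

agency

Stage 1 — burden on contractor; standard: the preponderance of the evidence (weight is at least 53).
    (a): 78 − 11 = 67 ≥ 53 [met]
    (b): 63 ≥ 53 [met]
  Stage 1 is satisfied; the onus moves to the agency.
Stage 2 — burden on agency; standard: a prima facie showing (weight is at least 10).
    (c): 52 − 36 = 16 ≥ 10 [met]
  Stage 2 is satisfied; the onus moves to the contractor.
Stage 3 — burden on contractor; standard: the preponderance of the evidence (weight is at least 53).
    (d): 92 − 50 = 42 < 53 [not met]
  The contractor does not carry Stage 3.
The agency prevails.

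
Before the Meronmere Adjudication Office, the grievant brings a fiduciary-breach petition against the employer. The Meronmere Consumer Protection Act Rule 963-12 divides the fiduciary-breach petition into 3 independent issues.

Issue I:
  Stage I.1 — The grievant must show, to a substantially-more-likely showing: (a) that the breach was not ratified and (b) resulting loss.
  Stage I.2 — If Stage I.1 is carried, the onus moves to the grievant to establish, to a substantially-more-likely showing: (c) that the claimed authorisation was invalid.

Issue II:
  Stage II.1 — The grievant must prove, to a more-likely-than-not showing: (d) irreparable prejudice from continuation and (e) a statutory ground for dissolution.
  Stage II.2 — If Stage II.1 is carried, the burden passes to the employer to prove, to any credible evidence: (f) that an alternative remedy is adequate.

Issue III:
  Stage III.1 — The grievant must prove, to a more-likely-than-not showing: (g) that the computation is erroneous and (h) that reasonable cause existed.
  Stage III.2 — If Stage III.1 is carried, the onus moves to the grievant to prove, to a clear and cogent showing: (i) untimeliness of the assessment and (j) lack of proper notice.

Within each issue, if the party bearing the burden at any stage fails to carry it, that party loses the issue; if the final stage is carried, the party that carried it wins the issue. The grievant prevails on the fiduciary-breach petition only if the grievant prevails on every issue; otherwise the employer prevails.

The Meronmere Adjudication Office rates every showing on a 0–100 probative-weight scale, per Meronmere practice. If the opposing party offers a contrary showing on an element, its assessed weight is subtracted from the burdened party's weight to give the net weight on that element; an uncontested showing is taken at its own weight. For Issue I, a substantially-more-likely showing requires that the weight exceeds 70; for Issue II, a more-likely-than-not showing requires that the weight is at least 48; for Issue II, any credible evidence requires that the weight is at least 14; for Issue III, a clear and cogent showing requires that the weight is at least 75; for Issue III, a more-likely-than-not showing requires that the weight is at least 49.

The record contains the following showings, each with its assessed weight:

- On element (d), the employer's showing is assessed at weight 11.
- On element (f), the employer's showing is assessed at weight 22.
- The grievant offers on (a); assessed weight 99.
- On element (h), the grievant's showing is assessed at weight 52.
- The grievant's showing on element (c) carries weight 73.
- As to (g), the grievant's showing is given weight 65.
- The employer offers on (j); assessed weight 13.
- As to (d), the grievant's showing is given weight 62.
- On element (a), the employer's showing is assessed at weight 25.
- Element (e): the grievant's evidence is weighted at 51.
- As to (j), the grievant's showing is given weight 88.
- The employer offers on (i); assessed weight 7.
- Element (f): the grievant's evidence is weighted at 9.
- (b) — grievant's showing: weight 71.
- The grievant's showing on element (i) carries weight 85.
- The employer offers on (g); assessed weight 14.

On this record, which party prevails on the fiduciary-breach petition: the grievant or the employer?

grievant

— Issue I —
At Stage I.1 the grievant must meet a substantially-more-likely showing (weight exceeds 70): on (a) the weight is 99 less the opposing 25 gives net 74, which does exceed 70, so (a) meets the standard; on (b) the weight is 71, > 70, so (b) meets the standard.
  Stage I.1 carried; the burden remains with the grievant.
At Stage I.2 the grievant must meet a substantially-more-likely showing (weight exceeds 70): on (c) the weight is 73, > 70, so (c) meets the standard.
  The grievant carries the last stage.
Every stage carried; the grievant prevails on this issue.
— Issue II —
At Stage II.1 the grievant must meet a more-likely-than-not showing (weight is at least 48): on (d) the weight is 62 less the opposing 11 gives net 51, ≥ 48, so (d) meets the standard; on (e) the weight is 51, which does reach 48, so (e) meets the standard.
  Stage II.1 carried; the burden shifts to the employer.
At Stage II.2 the employer must meet any credible evidence (weight is at least 14): on (f) the weight is 22 less the opposing 9 gives net 13, < 14, so (f) does not meet the standard.
  The employer does not carry Stage II.2.
The grievant prevails on this issue.
— Issue III —
Stage III.1 (grievant, a more-likely-than-not showing, weight is at least 49): (g) net 65−14=51 ≥ 49 — meets; (h) 52 ≥ 49 — meets.
  All elements met. The grievant retains the burden for Stage III.2.
Stage III.2 (grievant, a clear and cogent showing, weight is at least 75): (i) net 85−7=78 ≥ 75 — meets; (j) net 88−13=75 ≥ 75 — meets.
  Stage III.2 carried; the final stage is satisfied.
All stages carried — the grievant prevails on this issue.
Per-issue: Issue I → grievant; Issue II → grievant; Issue III → grievant. The grievant must prevail on every issue; overall, the grievant prevails.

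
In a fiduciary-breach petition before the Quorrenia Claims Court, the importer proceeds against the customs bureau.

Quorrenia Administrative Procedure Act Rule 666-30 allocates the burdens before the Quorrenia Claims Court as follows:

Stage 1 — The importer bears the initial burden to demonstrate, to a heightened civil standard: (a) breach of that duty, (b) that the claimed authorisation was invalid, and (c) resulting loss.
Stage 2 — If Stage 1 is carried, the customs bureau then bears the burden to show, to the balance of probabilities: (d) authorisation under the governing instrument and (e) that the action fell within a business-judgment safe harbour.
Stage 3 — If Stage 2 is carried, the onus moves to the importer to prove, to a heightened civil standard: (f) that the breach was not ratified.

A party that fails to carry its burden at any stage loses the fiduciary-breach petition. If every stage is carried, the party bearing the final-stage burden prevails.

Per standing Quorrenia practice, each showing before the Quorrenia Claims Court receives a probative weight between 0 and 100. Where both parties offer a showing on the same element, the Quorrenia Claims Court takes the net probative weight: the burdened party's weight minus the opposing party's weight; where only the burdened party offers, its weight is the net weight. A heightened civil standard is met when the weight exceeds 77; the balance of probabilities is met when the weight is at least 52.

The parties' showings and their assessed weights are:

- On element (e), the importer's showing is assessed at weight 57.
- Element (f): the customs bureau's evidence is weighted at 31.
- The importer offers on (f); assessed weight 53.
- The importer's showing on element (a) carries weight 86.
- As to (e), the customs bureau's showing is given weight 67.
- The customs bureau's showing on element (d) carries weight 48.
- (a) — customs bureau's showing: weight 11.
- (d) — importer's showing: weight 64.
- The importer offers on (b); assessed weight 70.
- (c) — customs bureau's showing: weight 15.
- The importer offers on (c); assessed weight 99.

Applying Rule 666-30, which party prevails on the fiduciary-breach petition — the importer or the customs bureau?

Stage 1 (importer, a heightened civil standard, weight exceeds 77): (a) net 86−11=75 ≤ 77 — fails; (b) 70 ≤ 77 — fails; (c) net 99−15=84 > 77 — meets.
  The importer does not carry Stage 1.
The customs bureau prevails.

customs bureau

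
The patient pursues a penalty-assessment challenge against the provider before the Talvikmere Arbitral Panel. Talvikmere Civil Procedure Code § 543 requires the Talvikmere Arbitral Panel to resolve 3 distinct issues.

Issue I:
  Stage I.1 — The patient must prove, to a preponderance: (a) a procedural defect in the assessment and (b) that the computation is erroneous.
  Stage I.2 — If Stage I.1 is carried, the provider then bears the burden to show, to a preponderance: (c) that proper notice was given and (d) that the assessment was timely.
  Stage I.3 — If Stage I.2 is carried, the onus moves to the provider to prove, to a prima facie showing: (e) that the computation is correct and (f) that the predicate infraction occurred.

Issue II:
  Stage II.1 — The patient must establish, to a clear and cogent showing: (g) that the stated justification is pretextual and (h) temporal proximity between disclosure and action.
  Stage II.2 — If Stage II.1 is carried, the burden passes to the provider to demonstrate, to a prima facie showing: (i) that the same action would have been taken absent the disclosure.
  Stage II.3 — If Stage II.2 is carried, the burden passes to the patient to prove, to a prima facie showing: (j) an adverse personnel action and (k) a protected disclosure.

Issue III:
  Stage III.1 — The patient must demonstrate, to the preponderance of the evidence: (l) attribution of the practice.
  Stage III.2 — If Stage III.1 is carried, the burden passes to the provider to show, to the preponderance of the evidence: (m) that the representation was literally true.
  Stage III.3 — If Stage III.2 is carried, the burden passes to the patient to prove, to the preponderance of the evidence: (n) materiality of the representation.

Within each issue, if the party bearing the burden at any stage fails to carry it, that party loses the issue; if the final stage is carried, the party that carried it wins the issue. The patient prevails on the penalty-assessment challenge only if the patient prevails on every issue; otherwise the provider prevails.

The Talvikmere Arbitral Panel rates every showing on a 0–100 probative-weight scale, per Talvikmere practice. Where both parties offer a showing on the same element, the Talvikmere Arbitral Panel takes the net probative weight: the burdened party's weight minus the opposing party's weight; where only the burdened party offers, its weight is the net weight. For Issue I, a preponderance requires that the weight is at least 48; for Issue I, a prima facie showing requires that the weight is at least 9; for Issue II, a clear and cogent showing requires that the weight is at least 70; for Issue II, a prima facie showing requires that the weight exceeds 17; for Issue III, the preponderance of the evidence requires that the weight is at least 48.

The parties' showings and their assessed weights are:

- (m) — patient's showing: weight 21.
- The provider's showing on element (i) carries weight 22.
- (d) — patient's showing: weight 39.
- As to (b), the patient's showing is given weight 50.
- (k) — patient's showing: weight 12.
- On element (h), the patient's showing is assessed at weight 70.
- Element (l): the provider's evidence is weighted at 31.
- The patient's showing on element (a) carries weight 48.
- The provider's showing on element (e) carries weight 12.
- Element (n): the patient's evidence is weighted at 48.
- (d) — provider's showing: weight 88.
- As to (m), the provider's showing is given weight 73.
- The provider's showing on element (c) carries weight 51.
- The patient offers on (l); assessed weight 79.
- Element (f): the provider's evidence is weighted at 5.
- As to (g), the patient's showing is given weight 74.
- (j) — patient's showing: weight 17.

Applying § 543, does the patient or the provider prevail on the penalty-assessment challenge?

— Issue I —
Stage I.1 — burden on patient; standard: a preponderance (weight is at least 48).
    (a): 48 ≥ 48 [met]
    (b): 50 ≥ 48 [met]
  Stage I.1 is satisfied; the onus moves to the provider.
Stage I.2 — burden on provider; standard: a preponderance (weight is at least 48).
    (c): 51 ≥ 48 [met]
    (d): 88 − 39 = 49 ≥ 48 [met]
  All elements met. The provider retains the burden for Stage I.3.
Stage I.3 — burden on provider; standard: a prima facie showing (weight is at least 9).
    (e): 12 ≥ 9 [met]
    (f): 5 < 9 [not met]
  Not every element is met, so the provider fails to carry Stage I.3.
So the patient prevails on this issue.
— Issue II —
At Stage II.1 the patient must meet a clear and cogent showing (weight is at least 70): on (g) the weight is 74, which does reach 70, so (g) meets the standard; on (h) the weight is 70, ≥ 70, so (h) meets the standard.
  The patient carries Stage II.1; the provider now bears the burden.
At Stage II.2 the provider must meet a prima facie showing (weight exceeds 17): on (i) the weight is 22, > 17, so (i) meets the standard.
  The provider carries Stage II.2; the patient now bears the burden.
At Stage II.3 the patient must meet a prima facie showing (weight exceeds 17): on (j) the weight is 17, ≤ 17, so (j) does not meet the standard; on (k) the weight is 12, ≤ 17, so (k) does not meet the standard.
  Not every element is met, so the patient fails to carry Stage II.3.
The provider prevails on this issue.
— Issue III —
At Stage III.1 the patient must meet the preponderance of the evidence (weight is at least 48): on (l) the weight is 79 less the opposing 31 gives net 48, ≥ 48, so (l) meets the standard.
  All elements met. The burden passes to the provider.
At Stage III.2 the provider must meet the preponderance of the evidence (weight is at least 48): on (m) the weight is 73 less the opposing 21 gives net 52, which does reach 48, so (m) meets the standard.
  The provider carries Stage III.2; the patient now bears the burden.
At Stage III.3 the patient must meet the preponderance of the evidence (weight is at least 48): on (n) the weight is 48, ≥ 48, so (n) meets the standard.
  Stage III.3 carried; the final stage is satisfied.
Every stage carried; the patient prevails on this issue.
Per-issue: Issue I → patient; Issue II → provider; Issue III → patient. The patient must prevail on every issue; overall, the provider prevails.

provider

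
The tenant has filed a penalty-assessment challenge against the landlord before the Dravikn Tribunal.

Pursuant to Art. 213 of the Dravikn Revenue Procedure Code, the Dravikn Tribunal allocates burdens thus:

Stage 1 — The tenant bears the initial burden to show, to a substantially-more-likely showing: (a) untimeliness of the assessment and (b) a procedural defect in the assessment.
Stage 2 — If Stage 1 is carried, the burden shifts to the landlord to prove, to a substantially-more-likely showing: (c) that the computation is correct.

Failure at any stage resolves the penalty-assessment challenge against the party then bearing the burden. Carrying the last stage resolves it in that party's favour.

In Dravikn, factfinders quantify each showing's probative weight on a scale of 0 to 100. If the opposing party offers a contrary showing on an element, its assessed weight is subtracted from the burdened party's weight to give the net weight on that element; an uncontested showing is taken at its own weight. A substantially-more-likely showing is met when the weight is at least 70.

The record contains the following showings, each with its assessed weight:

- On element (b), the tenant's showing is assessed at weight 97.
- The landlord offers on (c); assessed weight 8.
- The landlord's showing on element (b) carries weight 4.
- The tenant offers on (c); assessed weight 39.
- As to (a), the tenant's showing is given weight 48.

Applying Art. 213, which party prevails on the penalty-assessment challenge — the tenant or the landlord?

landlord

Stage 1 — burden on tenant; standard: a substantially-more-likely showing (weight is at least 70).
    (a): 48 < 70 [not met]
    (b): 97 − 4 = 93 ≥ 70 [met]
  Stage 1 not carried; the tenant fails its burden.
So the landlord prevails.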